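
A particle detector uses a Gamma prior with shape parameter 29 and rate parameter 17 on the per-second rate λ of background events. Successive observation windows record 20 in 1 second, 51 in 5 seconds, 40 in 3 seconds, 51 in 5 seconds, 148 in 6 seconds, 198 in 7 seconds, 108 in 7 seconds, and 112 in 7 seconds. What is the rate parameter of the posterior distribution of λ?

Total count: 20 + 51 + 40 + 51 + 148 + 198 + 108 + 112 = 728.
Total exposure: 1 + 5 + 3 + 5 + 6 + 7 + 7 + 7 = 41 seconds.
Gamma(α, β) with Poisson data over total exposure Σt gives posterior Gamma(α+Σx, β+Σt) = Gamma(757, 58).

58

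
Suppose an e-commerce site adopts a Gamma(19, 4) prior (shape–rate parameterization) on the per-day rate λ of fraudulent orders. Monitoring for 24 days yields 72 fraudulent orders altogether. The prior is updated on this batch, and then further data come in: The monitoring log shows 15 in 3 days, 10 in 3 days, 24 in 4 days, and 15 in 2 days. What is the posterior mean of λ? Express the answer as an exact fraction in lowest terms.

31/8

Total count 72 over total exposure 24 days.
After the first batch: Gamma(19 + 72, 4 + 24) = Gamma(91, 28).
Total count: 15 + 10 + 24 + 15 = 64.
Total exposure: 3 + 3 + 4 + 2 = 12 days.
After the second batch: Gamma(91 + 64, 28 + 12) = Gamma(155, 40).
Posterior mean = α'/β' = 155/40 = 31/8.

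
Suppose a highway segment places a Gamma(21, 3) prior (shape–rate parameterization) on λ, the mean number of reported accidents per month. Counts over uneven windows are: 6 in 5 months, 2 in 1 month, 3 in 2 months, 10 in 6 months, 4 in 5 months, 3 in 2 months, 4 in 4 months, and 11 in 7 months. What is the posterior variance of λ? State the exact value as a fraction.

Total count: 6 + 2 + 3 + 10 + 4 + 3 + 4 + 11 = 43.
Total exposure: 5 + 1 + 2 + 6 + 5 + 2 + 4 + 7 = 32 months.
The Gamma prior is conjugate for the Poisson rate, so λ | data ~ Gamma(21+43, 3+32) = Gamma(64, 35).
Posterior variance = α'/β'² = 64/1225.

64/1225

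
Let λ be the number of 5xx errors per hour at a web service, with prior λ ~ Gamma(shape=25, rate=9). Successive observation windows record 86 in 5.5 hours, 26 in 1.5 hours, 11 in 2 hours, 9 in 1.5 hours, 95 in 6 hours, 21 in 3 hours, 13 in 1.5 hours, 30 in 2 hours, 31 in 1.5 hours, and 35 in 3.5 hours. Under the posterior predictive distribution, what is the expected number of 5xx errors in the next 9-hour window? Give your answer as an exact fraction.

3438/37

Total count: 86 + 26 + 11 + 9 + 95 + 21 + 13 + 30 + 31 + 35 = 357.
Total exposure: 5.5 + 1.5 + 2 + 1.5 + 6 + 3 + 1.5 + 2 + 1.5 + 3.5 = 28 hours.
Gamma(α, β) with Poisson data over total exposure Σt gives posterior Gamma(α+Σx, β+Σt) = Gamma(382, 37).
Predictive mean over a 9-hour window = T·E[λ|data] = 9·382/37 = 3438/37.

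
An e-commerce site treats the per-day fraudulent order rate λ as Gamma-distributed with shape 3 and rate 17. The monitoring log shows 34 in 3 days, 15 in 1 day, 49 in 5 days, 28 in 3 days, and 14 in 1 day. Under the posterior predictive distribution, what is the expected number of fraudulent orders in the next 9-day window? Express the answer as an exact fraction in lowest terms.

Total count: 34 + 15 + 49 + 28 + 14 = 140.
Total exposure: 3 + 1 + 5 + 3 + 1 = 13 days.
The Gamma prior is conjugate for the Poisson rate, so λ | data ~ Gamma(3+140, 17+13) = Gamma(143, 30).
Predictive mean over a 9-day window = T·E[λ|data] = 9·143/30 = 429/10.

429/10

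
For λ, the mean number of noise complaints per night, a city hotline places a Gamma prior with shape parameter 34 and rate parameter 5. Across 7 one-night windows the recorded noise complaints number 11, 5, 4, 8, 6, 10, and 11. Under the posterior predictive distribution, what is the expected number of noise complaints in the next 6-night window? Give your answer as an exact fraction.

89/2

Total count: 11 + 5 + 4 + 8 + 6 + 10 + 11 = 55.
Total exposure: 7 nights.
Gamma(α, β) with Poisson data over total exposure Σt gives posterior Gamma(α+Σx, β+Σt) = Gamma(89, 12).
Predictive mean over a 6-night window = T·E[λ|data] = 6·89/12 = 89/2.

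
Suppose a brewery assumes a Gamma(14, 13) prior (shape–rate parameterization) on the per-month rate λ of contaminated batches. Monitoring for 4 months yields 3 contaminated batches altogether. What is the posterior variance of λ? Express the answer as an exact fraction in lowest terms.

Total count 3 over total exposure 4 months.
The Gamma prior is conjugate for the Poisson rate, so λ | data ~ Gamma(14+3, 13+4) = Gamma(17, 17).
Posterior variance = α'/β'² = 17/289 = 1/17.

1/17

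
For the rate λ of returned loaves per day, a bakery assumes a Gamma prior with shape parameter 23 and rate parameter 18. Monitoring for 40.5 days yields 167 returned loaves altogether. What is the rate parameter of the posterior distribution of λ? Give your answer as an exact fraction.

117/2

Total count 167 over total exposure 40.5 days.
Gamma(α, β) with Poisson data over total exposure Σt gives posterior Gamma(α+Σx, β+Σt) = Gamma(190, 117/2).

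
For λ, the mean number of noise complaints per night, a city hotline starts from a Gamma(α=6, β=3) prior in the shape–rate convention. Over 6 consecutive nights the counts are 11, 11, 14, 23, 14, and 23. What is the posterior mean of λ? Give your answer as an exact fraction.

Total count: 11 + 11 + 14 + 23 + 14 + 23 = 96.
Total exposure: 6 nights.
The Gamma prior is conjugate for the Poisson rate, so λ | data ~ Gamma(6+96, 3+6) = Gamma(102, 9).
Posterior mean = α'/β' = 102/9 = 34/3.

34/3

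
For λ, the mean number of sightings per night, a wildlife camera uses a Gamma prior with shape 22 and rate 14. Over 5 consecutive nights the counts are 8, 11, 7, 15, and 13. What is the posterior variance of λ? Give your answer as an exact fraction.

4/19

Total count: 8 + 11 + 7 + 15 + 13 = 54.
Total exposure: 5 nights.
Conjugate update: add total count to the shape and total exposure to the rate, giving Gamma(76, 19).
Posterior variance = α'/β'² = 76/361 = 4/19.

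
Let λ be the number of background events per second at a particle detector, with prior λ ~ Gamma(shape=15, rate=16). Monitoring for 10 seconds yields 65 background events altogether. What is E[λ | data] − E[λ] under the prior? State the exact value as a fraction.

445/208

Total count 65 over total exposure 10 seconds.
By Gamma–Poisson conjugacy, the posterior is Gamma(α + Σx, β + Σt) = Gamma(15 + 65, 16 + 10) = Gamma(80, 26).
Posterior mean = 80/26 = 40/13; prior mean = 15/16 = 15/16. Difference = 40/13 − 15/16 = 445/208.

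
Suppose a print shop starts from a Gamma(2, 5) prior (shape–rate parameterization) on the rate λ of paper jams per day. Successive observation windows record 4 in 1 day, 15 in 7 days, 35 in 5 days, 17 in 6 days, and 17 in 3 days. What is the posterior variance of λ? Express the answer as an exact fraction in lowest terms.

10/81

Total count: 4 + 15 + 35 + 17 + 17 = 88.
Total exposure: 1 + 7 + 5 + 6 + 3 = 22 days.
Conjugate update: add total count to the shape and total exposure to the rate, giving Gamma(90, 27).
Posterior variance = α'/β'² = 90/729 = 10/81.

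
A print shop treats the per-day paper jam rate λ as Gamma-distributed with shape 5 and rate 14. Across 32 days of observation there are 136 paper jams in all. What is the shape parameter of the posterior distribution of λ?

Total count 136 over total exposure 32 days.
Gamma(α, β) with Poisson data over total exposure Σt gives posterior Gamma(α+Σx, β+Σt) = Gamma(141, 46).

141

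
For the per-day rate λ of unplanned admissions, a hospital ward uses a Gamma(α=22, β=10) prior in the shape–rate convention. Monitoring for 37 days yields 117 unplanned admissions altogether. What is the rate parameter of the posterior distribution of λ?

Total count 117 over total exposure 37 days.
Gamma(α, β) with Poisson data over total exposure Σt gives posterior Gamma(α+Σx, β+Σt) = Gamma(139, 47).

47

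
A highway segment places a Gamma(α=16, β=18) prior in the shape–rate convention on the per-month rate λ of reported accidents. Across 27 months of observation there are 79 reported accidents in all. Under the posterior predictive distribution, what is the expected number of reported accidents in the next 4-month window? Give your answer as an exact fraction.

Total count 79 over total exposure 27 months.
The Gamma prior is conjugate for the Poisson rate, so λ | data ~ Gamma(16+79, 18+27) = Gamma(95, 45).
Predictive mean over a 4-month window = T·E[λ|data] = 4·95/45 = 76/9.

76/9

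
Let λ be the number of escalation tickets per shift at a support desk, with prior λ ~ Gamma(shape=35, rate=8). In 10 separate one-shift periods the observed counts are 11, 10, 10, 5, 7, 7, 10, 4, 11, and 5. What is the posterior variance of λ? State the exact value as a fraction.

115/324

Total count: 11 + 10 + 10 + 5 + 7 + 7 + 10 + 4 + 11 + 5 = 80.
Total exposure: 10 shifts.
The Gamma prior is conjugate for the Poisson rate, so λ | data ~ Gamma(35+80, 8+10) = Gamma(115, 18).
Posterior variance = α'/β'² = 115/324.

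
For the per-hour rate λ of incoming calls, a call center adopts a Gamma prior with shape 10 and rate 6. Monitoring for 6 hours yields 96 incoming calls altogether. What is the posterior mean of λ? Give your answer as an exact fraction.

53/6

Total count 96 over total exposure 6 hours.
Conjugate update: add total count to the shape and total exposure to the rate, giving Gamma(106, 12).
Posterior mean = α'/β' = 106/12 = 53/6.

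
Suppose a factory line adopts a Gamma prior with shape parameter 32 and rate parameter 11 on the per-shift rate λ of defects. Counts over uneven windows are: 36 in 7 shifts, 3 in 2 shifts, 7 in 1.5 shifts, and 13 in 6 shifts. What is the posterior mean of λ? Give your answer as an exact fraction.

182/55

Total count: 36 + 3 + 7 + 13 = 59.
Total exposure: 7 + 2 + 1.5 + 6 = 16.5 shifts.
Posterior: α' = 32 + 59 = 91, β' = 11 + 16.5 = 55/2.
Posterior mean = α'/β' = 91/(55/2) = 182/55.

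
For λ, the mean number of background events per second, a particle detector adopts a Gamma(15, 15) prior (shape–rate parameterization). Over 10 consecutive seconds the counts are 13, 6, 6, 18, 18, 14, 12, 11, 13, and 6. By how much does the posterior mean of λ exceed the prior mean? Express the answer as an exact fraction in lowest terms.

107/25

Total count: 13 + 6 + 6 + 18 + 18 + 14 + 12 + 11 + 13 + 6 = 117.
Total exposure: 10 seconds.
By Gamma–Poisson conjugacy, the posterior is Gamma(α + Σx, β + Σt) = Gamma(15 + 117, 15 + 10) = Gamma(132, 25).
Posterior mean = 132/25 = 132/25; prior mean = 15/15 = 1. Difference = 132/25 − 1 = 107/25.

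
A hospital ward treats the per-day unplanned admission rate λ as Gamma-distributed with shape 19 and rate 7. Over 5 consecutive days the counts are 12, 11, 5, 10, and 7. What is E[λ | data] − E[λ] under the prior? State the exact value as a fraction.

Total count: 12 + 11 + 5 + 10 + 7 = 45.
Total exposure: 5 days.
Posterior: α' = 19 + 45 = 64, β' = 7 + 5 = 12.
Posterior mean = 64/12 = 16/3; prior mean = 19/7 = 19/7. Difference = 16/3 − 19/7 = 55/21.

55/21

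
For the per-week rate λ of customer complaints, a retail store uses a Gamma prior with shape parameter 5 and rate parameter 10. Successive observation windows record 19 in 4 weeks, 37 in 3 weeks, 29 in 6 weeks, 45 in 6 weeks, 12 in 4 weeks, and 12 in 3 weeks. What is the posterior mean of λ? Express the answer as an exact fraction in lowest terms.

53/12

Total count: 19 + 37 + 29 + 45 + 12 + 12 = 154.
Total exposure: 4 + 3 + 6 + 6 + 4 + 3 = 26 weeks.
Posterior: α' = 5 + 154 = 159, β' = 10 + 26 = 36.
Posterior mean = α'/β' = 159/36 = 53/12.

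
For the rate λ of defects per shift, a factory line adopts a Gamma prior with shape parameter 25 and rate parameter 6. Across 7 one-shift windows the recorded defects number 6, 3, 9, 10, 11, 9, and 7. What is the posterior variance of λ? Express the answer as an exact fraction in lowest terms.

80/169

Total count: 6 + 3 + 9 + 10 + 11 + 9 + 7 = 55.
Total exposure: 7 shifts.
Conjugate update: add total count to the shape and total exposure to the rate, giving Gamma(80, 13).
Posterior variance = α'/β'² = 80/169.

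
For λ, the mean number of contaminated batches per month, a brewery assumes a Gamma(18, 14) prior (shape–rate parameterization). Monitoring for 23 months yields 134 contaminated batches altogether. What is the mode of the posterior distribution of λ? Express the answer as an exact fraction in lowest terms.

Total count 134 over total exposure 23 months.
Gamma(α, β) with Poisson data over total exposure Σt gives posterior Gamma(α+Σx, β+Σt) = Gamma(152, 37).
Posterior mode = (α'−1)/β' = 151/37.

151/37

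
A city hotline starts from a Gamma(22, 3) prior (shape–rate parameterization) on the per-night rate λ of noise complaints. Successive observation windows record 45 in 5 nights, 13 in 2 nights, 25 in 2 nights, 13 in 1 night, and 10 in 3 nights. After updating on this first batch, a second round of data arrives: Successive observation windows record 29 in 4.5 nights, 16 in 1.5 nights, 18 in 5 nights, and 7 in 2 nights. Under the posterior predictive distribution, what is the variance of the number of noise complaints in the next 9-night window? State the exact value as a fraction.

67716/841

Total count: 45 + 13 + 25 + 13 + 10 = 106.
Total exposure: 5 + 2 + 2 + 1 + 3 = 13 nights.
After the first batch: Gamma(22 + 106, 3 + 13) = Gamma(128, 16).
Total count: 29 + 16 + 18 + 7 = 70.
Total exposure: 4.5 + 1.5 + 5 + 2 = 13 nights.
After the second batch: Gamma(128 + 70, 16 + 13) = Gamma(198, 29).
The posterior predictive for a window of length T is Negative Binomial with variance T·α'·(β'+T)/β'² = 9·198·38/841 = 67716/841.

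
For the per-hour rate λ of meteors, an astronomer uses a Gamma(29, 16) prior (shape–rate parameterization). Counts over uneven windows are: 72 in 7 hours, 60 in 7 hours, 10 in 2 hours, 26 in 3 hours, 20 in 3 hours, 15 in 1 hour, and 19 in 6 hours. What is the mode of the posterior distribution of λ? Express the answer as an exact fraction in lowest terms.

Total count: 72 + 60 + 10 + 26 + 20 + 15 + 19 = 222.
Total exposure: 7 + 7 + 2 + 3 + 3 + 1 + 6 = 29 hours.
Gamma(α, β) with Poisson data over total exposure Σt gives posterior Gamma(α+Σx, β+Σt) = Gamma(251, 45).
Posterior mode = (α'−1)/β' = 250/45 = 50/9.

50/9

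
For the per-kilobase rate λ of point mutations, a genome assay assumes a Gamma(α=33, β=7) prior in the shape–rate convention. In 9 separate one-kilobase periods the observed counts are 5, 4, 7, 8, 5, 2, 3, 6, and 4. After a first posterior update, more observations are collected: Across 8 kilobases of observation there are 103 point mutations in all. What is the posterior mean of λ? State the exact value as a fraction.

Total count: 5 + 4 + 7 + 8 + 5 + 2 + 3 + 6 + 4 = 44.
Total exposure: 9 kilobases.
After the first batch: Gamma(33 + 44, 7 + 9) = Gamma(77, 16).
Total count 103 over total exposure 8 kilobases.
After the second batch: Gamma(77 + 103, 16 + 8) = Gamma(180, 24).
Posterior mean = α'/β' = 180/24 = 15/2.

15/2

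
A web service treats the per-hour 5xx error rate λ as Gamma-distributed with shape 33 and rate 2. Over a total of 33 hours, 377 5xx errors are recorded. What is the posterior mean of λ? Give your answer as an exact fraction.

Total count 377 over total exposure 33 hours.
Posterior: α' = 33 + 377 = 410, β' = 2 + 33 = 35.
Posterior mean = α'/β' = 410/35 = 82/7.

82/7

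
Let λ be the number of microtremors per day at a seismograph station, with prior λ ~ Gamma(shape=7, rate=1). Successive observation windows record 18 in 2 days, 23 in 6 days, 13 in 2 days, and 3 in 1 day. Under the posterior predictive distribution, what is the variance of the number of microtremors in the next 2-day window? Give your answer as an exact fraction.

Total count: 18 + 23 + 13 + 3 = 57.
Total exposure: 2 + 6 + 2 + 1 = 11 days.
Conjugate update: add total count to the shape and total exposure to the rate, giving Gamma(64, 12).
The posterior predictive for a window of length T is Negative Binomial with variance T·α'·(β'+T)/β'² = 2·64·14/144 = 112/9.

112/9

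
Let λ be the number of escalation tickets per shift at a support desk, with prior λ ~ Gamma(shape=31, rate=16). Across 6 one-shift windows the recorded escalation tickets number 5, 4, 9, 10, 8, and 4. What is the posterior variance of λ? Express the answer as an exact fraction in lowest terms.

71/484

Total count: 5 + 4 + 9 + 10 + 8 + 4 = 40.
Total exposure: 6 shifts.
Conjugate update: add total count to the shape and total exposure to the rate, giving Gamma(71, 22).
Posterior variance = α'/β'² = 71/484.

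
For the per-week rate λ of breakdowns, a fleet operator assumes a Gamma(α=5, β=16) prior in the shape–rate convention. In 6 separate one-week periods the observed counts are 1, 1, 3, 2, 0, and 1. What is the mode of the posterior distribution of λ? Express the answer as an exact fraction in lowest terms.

6/11

Total count: 1 + 1 + 3 + 2 + 0 + 1 = 8.
Total exposure: 6 weeks.
By Gamma–Poisson conjugacy, the posterior is Gamma(α + Σx, β + Σt) = Gamma(5 + 8, 16 + 6) = Gamma(13, 22).
Posterior mode = (α'−1)/β' = 12/22 = 6/11.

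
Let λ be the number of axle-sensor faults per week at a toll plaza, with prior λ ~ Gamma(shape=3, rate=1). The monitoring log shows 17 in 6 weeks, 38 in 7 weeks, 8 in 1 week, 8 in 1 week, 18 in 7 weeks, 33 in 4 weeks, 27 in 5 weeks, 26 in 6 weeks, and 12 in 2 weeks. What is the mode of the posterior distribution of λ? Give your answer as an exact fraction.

Total count: 17 + 38 + 8 + 8 + 18 + 33 + 27 + 26 + 12 = 187.
Total exposure: 6 + 7 + 1 + 1 + 7 + 4 + 5 + 6 + 2 = 39 weeks.
The Gamma prior is conjugate for the Poisson rate, so λ | data ~ Gamma(3+187, 1+39) = Gamma(190, 40).
Posterior mode = (α'−1)/β' = 189/40.

189/40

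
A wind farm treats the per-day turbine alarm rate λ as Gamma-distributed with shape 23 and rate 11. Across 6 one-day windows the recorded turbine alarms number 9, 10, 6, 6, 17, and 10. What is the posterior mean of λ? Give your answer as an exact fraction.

Total count: 9 + 10 + 6 + 6 + 17 + 10 = 58.
Total exposure: 6 days.
The Gamma prior is conjugate for the Poisson rate, so λ | data ~ Gamma(23+58, 11+6) = Gamma(81, 17).
Posterior mean = α'/β' = 81/17.

81/17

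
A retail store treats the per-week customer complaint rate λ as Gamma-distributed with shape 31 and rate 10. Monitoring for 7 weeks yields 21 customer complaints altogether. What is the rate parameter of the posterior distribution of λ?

17

Total count 21 over total exposure 7 weeks.
Posterior: α' = 31 + 21 = 52, β' = 10 + 7 = 17.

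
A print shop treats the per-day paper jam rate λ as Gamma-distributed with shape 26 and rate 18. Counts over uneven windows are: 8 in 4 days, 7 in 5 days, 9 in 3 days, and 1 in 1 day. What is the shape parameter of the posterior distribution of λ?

Total count: 8 + 7 + 9 + 1 = 25.
Total exposure: 4 + 5 + 3 + 1 = 13 days.
Gamma(α, β) with Poisson data over total exposure Σt gives posterior Gamma(α+Σx, β+Σt) = Gamma(51, 31).

51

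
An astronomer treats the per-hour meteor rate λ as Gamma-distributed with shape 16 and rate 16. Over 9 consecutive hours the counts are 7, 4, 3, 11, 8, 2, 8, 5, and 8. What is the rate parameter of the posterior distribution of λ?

Total count: 7 + 4 + 3 + 11 + 8 + 2 + 8 + 5 + 8 = 56.
Total exposure: 9 hours.
The Gamma prior is conjugate for the Poisson rate, so λ | data ~ Gamma(16+56, 16+9) = Gamma(72, 25).

25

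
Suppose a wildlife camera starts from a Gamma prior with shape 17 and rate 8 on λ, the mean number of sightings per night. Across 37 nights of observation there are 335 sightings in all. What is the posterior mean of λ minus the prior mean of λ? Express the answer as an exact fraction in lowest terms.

2051/360

Total count 335 over total exposure 37 nights.
Posterior: α' = 17 + 335 = 352, β' = 8 + 37 = 45.
Posterior mean = 352/45 = 352/45; prior mean = 17/8 = 17/8. Difference = 352/45 − 17/8 = 2051/360.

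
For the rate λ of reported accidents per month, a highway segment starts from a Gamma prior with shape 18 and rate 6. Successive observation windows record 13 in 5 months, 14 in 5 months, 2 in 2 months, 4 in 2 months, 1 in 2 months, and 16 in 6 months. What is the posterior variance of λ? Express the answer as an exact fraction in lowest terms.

Total count: 13 + 14 + 2 + 4 + 1 + 16 = 50.
Total exposure: 5 + 5 + 2 + 2 + 2 + 6 = 22 months.
Conjugate update: add total count to the shape and total exposure to the rate, giving Gamma(68, 28).
Posterior variance = α'/β'² = 68/784 = 17/196.

17/196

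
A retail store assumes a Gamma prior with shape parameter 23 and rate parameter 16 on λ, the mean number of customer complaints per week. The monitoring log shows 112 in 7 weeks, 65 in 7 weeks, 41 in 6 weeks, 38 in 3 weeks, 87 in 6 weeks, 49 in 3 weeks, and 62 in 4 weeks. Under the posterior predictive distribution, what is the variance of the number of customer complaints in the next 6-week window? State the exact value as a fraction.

41499/676

Total count: 112 + 65 + 41 + 38 + 87 + 49 + 62 = 454.
Total exposure: 7 + 7 + 6 + 3 + 6 + 3 + 4 = 36 weeks.
Posterior: α' = 23 + 454 = 477, β' = 16 + 36 = 52.
The posterior predictive for a window of length T is Negative Binomial with variance T·α'·(β'+T)/β'² = 6·477·58/2704 = 41499/676.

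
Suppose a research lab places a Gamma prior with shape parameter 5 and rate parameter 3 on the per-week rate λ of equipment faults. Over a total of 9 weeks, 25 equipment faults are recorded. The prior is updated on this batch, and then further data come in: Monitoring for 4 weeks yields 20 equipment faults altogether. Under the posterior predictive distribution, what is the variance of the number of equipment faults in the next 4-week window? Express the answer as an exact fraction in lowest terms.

125/8

Total count 25 over total exposure 9 weeks.
After the first batch: Gamma(5 + 25, 3 + 9) = Gamma(30, 12).
Total count 20 over total exposure 4 weeks.
After the second batch: Gamma(30 + 20, 12 + 4) = Gamma(50, 16).
The posterior predictive for a window of length T is Negative Binomial with variance T·α'·(β'+T)/β'² = 4·50·20/256 = 125/8.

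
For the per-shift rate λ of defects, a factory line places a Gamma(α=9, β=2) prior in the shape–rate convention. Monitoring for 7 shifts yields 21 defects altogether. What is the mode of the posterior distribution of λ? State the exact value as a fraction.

29/9

Total count 21 over total exposure 7 shifts.
Conjugate update: add total count to the shape and total exposure to the rate, giving Gamma(30, 9).
Posterior mode = (α'−1)/β' = 29/9.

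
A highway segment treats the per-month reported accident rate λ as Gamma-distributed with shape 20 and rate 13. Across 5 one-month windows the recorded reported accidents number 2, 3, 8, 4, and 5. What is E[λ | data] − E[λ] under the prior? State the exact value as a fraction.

31/39

Total count: 2 + 3 + 8 + 4 + 5 = 22.
Total exposure: 5 months.
By Gamma–Poisson conjugacy, the posterior is Gamma(α + Σx, β + Σt) = Gamma(20 + 22, 13 + 5) = Gamma(42, 18).
Posterior mean = 42/18 = 7/3; prior mean = 20/13 = 20/13. Difference = 7/3 − 20/13 = 31/39.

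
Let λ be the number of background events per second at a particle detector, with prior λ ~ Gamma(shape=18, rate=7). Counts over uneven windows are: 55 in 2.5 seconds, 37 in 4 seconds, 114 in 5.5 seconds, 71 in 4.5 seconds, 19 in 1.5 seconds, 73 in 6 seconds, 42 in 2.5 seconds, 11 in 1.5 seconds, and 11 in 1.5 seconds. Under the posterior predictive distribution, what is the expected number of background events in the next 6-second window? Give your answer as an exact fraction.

Total count: 55 + 37 + 114 + 71 + 19 + 73 + 42 + 11 + 11 = 433.
Total exposure: 2.5 + 4 + 5.5 + 4.5 + 1.5 + 6 + 2.5 + 1.5 + 1.5 = 29.5 seconds.
Conjugate update: add total count to the shape and total exposure to the rate, giving Gamma(451, 73/2).
Predictive mean over a 6-second window = T·E[λ|data] = 6·451/(73/2) = 5412/73.

5412/73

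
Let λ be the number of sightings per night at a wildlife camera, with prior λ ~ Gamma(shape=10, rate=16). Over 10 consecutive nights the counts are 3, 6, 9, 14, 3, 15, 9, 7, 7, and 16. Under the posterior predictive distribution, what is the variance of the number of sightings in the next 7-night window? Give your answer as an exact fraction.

Total count: 3 + 6 + 9 + 14 + 3 + 15 + 9 + 7 + 7 + 16 = 89.
Total exposure: 10 nights.
The Gamma prior is conjugate for the Poisson rate, so λ | data ~ Gamma(10+89, 16+10) = Gamma(99, 26).
The posterior predictive for a window of length T is Negative Binomial with variance T·α'·(β'+T)/β'² = 7·99·33/676 = 22869/676.

22869/676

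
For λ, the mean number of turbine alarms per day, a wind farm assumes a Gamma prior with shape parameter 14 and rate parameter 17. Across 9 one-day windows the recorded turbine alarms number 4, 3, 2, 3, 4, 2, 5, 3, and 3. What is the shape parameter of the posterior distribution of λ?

43

Total count: 4 + 3 + 2 + 3 + 4 + 2 + 5 + 3 + 3 = 29.
Total exposure: 9 days.
Conjugate update: add total count to the shape and total exposure to the rate, giving Gamma(43, 26).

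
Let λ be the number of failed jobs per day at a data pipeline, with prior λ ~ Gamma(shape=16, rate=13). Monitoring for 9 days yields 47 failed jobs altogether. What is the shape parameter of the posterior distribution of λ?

63

Total count 47 over total exposure 9 days.
Conjugate update: add total count to the shape and total exposure to the rate, giving Gamma(63, 22).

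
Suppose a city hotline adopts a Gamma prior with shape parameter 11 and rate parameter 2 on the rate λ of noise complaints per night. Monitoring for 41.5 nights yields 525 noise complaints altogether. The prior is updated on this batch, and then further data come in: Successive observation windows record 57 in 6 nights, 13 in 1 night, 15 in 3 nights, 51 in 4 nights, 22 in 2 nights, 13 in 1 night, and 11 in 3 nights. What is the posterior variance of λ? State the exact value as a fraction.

2872/16129

Total count 525 over total exposure 41.5 nights.
After the first batch: Gamma(11 + 525, 2 + 41.5) = Gamma(536, 87/2).
Total count: 57 + 13 + 15 + 51 + 22 + 13 + 11 = 182.
Total exposure: 6 + 1 + 3 + 4 + 2 + 1 + 3 = 20 nights.
After the second batch: Gamma(536 + 182, 87/2 + 20) = Gamma(718, 127/2).
Posterior variance = α'/β'² = 718/(16129/4) = 2872/16129.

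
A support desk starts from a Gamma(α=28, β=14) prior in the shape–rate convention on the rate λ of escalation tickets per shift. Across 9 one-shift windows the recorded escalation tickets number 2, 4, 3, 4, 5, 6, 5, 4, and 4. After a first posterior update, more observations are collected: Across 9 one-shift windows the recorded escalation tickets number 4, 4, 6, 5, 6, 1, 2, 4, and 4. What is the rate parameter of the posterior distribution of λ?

32

Total count: 2 + 4 + 3 + 4 + 5 + 6 + 5 + 4 + 4 = 37.
Total exposure: 9 shifts.
After the first batch: Gamma(28 + 37, 14 + 9) = Gamma(65, 23).
Total count: 4 + 4 + 6 + 5 + 6 + 1 + 2 + 4 + 4 = 36.
Total exposure: 9 shifts.
After the second batch: Gamma(65 + 36, 23 + 9) = Gamma(101, 32).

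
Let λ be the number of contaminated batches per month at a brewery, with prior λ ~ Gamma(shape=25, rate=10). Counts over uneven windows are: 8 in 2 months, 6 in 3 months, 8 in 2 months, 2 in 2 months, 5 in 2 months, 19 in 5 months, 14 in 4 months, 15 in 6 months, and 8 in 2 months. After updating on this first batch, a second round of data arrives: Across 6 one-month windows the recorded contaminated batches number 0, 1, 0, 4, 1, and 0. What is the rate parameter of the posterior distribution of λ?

44

Total count: 8 + 6 + 8 + 2 + 5 + 19 + 14 + 15 + 8 = 85.
Total exposure: 2 + 3 + 2 + 2 + 2 + 5 + 4 + 6 + 2 = 28 months.
After the first batch: Gamma(25 + 85, 10 + 28) = Gamma(110, 38).
Total count: 0 + 1 + 0 + 4 + 1 + 0 = 6.
Total exposure: 6 months.
After the second batch: Gamma(110 + 6, 38 + 6) = Gamma(116, 44).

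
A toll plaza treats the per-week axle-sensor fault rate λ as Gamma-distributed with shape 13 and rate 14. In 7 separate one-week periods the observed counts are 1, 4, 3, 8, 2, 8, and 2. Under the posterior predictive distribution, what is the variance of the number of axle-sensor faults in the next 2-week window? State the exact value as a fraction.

Total count: 1 + 4 + 3 + 8 + 2 + 8 + 2 = 28.
Total exposure: 7 weeks.
The Gamma prior is conjugate for the Poisson rate, so λ | data ~ Gamma(13+28, 14+7) = Gamma(41, 21).
The posterior predictive for a window of length T is Negative Binomial with variance T·α'·(β'+T)/β'² = 2·41·23/441 = 1886/441.

1886/441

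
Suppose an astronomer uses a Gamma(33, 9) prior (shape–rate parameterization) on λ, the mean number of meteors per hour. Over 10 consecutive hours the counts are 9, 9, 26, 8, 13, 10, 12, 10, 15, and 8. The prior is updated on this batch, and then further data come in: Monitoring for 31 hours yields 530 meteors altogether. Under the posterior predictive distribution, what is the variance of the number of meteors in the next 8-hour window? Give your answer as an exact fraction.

Total count: 9 + 9 + 26 + 8 + 13 + 10 + 12 + 10 + 15 + 8 = 120.
Total exposure: 10 hours.
After the first batch: Gamma(33 + 120, 9 + 10) = Gamma(153, 19).
Total count 530 over total exposure 31 hours.
After the second batch: Gamma(153 + 530, 19 + 31) = Gamma(683, 50).
The posterior predictive for a window of length T is Negative Binomial with variance T·α'·(β'+T)/β'² = 8·683·58/2500 = 79228/625.

79228/625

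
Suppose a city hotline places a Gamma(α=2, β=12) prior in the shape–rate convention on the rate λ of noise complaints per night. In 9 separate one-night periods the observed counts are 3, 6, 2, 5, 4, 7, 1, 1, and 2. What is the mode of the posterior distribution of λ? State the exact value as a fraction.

32/21

Total count: 3 + 6 + 2 + 5 + 4 + 7 + 1 + 1 + 2 = 31.
Total exposure: 9 nights.
Conjugate update: add total count to the shape and total exposure to the rate, giving Gamma(33, 21).
Posterior mode = (α'−1)/β' = 32/21.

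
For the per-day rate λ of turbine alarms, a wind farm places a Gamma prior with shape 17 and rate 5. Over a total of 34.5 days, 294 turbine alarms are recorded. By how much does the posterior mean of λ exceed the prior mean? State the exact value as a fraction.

Total count 294 over total exposure 34.5 days.
Gamma(α, β) with Poisson data over total exposure Σt gives posterior Gamma(α+Σx, β+Σt) = Gamma(311, 79/2).
Posterior mean = 311/(79/2) = 622/79; prior mean = 17/5 = 17/5. Difference = 622/79 − 17/5 = 1767/395.

1767/395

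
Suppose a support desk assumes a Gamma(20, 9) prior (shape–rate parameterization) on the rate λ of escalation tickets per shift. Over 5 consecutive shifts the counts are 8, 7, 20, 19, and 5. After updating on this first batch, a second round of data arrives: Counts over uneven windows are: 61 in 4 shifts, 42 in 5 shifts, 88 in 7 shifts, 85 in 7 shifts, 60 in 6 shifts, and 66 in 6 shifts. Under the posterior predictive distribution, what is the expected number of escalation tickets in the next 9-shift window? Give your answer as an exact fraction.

Total count: 8 + 7 + 20 + 19 + 5 = 59.
Total exposure: 5 shifts.
After the first batch: Gamma(20 + 59, 9 + 5) = Gamma(79, 14).
Total count: 61 + 42 + 88 + 85 + 60 + 66 = 402.
Total exposure: 4 + 5 + 7 + 7 + 6 + 6 = 35 shifts.
After the second batch: Gamma(79 + 402, 14 + 35) = Gamma(481, 49).
Predictive mean over a 9-shift window = T·E[λ|data] = 9·481/49 = 4329/49.

4329/49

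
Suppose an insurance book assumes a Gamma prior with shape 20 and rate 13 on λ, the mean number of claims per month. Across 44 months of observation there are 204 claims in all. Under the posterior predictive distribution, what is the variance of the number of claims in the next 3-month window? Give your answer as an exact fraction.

Total count 204 over total exposure 44 months.
Conjugate update: add total count to the shape and total exposure to the rate, giving Gamma(224, 57).
The posterior predictive for a window of length T is Negative Binomial with variance T·α'·(β'+T)/β'² = 3·224·60/3249 = 4480/361.

4480/361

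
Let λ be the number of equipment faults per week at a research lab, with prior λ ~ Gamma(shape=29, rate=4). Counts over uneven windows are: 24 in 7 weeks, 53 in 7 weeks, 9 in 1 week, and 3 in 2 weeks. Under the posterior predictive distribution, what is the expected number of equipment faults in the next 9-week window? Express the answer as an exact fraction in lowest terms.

Total count: 24 + 53 + 9 + 3 = 89.
Total exposure: 7 + 7 + 1 + 2 = 17 weeks.
By Gamma–Poisson conjugacy, the posterior is Gamma(α + Σx, β + Σt) = Gamma(29 + 89, 4 + 17) = Gamma(118, 21).
Predictive mean over a 9-week window = T·E[λ|data] = 9·118/21 = 354/7.

354/7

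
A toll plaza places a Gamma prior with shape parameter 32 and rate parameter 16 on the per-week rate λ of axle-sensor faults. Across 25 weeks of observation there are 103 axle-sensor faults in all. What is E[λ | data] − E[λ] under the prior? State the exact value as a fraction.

53/41

Total count 103 over total exposure 25 weeks.
The Gamma prior is conjugate for the Poisson rate, so λ | data ~ Gamma(32+103, 16+25) = Gamma(135, 41).
Posterior mean = 135/41 = 135/41; prior mean = 32/16 = 2. Difference = 135/41 − 2 = 53/41.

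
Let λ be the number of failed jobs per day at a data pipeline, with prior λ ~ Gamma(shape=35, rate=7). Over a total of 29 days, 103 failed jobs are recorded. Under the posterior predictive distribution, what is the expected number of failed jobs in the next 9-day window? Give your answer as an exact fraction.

Total count 103 over total exposure 29 days.
Posterior: α' = 35 + 103 = 138, β' = 7 + 29 = 36.
Predictive mean over a 9-day window = T·E[λ|data] = 9·138/36 = 69/2.

69/2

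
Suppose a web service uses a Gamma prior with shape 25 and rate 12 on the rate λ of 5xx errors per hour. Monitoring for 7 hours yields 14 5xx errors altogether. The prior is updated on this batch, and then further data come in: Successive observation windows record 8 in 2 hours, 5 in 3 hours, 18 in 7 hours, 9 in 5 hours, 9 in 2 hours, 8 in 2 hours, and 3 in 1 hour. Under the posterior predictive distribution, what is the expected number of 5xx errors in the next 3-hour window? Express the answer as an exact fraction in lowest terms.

Total count 14 over total exposure 7 hours.
After the first batch: Gamma(25 + 14, 12 + 7) = Gamma(39, 19).
Total count: 8 + 5 + 18 + 9 + 9 + 8 + 3 = 60.
Total exposure: 2 + 3 + 7 + 5 + 2 + 2 + 1 = 22 hours.
After the second batch: Gamma(39 + 60, 19 + 22) = Gamma(99, 41).
Predictive mean over a 3-hour window = T·E[λ|data] = 3·99/41 = 297/41.

297/41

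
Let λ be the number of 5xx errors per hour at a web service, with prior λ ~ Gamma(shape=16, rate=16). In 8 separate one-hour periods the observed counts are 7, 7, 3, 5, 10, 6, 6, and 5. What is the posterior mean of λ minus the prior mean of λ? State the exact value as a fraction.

Total count: 7 + 7 + 3 + 5 + 10 + 6 + 6 + 5 = 49.
Total exposure: 8 hours.
Posterior: α' = 16 + 49 = 65, β' = 16 + 8 = 24.
Posterior mean = 65/24 = 65/24; prior mean = 16/16 = 1. Difference = 65/24 − 1 = 41/24.

41/24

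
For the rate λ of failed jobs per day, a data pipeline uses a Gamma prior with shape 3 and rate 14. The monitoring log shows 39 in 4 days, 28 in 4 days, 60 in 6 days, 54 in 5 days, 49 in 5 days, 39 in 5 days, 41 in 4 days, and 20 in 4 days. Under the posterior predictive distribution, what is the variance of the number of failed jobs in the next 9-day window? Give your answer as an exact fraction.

Total count: 39 + 28 + 60 + 54 + 49 + 39 + 41 + 20 = 330.
Total exposure: 4 + 4 + 6 + 5 + 5 + 5 + 4 + 4 = 37 days.
Posterior: α' = 3 + 330 = 333, β' = 14 + 37 = 51.
The posterior predictive for a window of length T is Negative Binomial with variance T·α'·(β'+T)/β'² = 9·333·60/2601 = 19980/289.

19980/289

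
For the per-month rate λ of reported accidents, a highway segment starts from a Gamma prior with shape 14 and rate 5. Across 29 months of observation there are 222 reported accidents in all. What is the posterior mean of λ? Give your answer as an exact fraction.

118/17

Total count 222 over total exposure 29 months.
By Gamma–Poisson conjugacy, the posterior is Gamma(α + Σx, β + Σt) = Gamma(14 + 222, 5 + 29) = Gamma(236, 34).
Posterior mean = α'/β' = 236/34 = 118/17.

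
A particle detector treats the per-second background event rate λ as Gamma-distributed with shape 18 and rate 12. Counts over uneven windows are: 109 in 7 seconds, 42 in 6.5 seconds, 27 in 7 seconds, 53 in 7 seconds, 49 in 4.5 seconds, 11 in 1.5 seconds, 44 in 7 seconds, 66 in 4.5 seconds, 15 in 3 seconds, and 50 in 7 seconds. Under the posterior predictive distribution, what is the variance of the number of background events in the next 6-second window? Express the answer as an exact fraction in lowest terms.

Total count: 109 + 42 + 27 + 53 + 49 + 11 + 44 + 66 + 15 + 50 = 466.
Total exposure: 7 + 6.5 + 7 + 7 + 4.5 + 1.5 + 7 + 4.5 + 3 + 7 = 55 seconds.
By Gamma–Poisson conjugacy, the posterior is Gamma(α + Σx, β + Σt) = Gamma(18 + 466, 12 + 55) = Gamma(484, 67).
The posterior predictive for a window of length T is Negative Binomial with variance T·α'·(β'+T)/β'² = 6·484·73/4489 = 211992/4489.

211992/4489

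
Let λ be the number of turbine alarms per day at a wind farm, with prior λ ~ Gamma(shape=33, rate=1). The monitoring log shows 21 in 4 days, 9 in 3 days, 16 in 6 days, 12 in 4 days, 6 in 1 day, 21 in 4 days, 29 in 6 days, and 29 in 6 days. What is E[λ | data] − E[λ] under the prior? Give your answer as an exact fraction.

-979/35

Total count: 21 + 9 + 16 + 12 + 6 + 21 + 29 + 29 = 143.
Total exposure: 4 + 3 + 6 + 4 + 1 + 4 + 6 + 6 = 34 days.
Posterior: α' = 33 + 143 = 176, β' = 1 + 34 = 35.
Posterior mean = 176/35 = 176/35; prior mean = 33/1 = 33. Difference = 176/35 − 33 = -979/35.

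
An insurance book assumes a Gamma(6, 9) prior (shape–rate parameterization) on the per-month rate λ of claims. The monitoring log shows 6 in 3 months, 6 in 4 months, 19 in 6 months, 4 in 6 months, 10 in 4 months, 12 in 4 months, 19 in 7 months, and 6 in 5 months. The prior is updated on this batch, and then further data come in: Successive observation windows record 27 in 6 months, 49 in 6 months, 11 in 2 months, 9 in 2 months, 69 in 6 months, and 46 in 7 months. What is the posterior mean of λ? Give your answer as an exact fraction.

299/77

Total count: 6 + 6 + 19 + 4 + 10 + 12 + 19 + 6 = 82.
Total exposure: 3 + 4 + 6 + 6 + 4 + 4 + 7 + 5 = 39 months.
After the first batch: Gamma(6 + 82, 9 + 39) = Gamma(88, 48).
Total count: 27 + 49 + 11 + 9 + 69 + 46 = 211.
Total exposure: 6 + 6 + 2 + 2 + 6 + 7 = 29 months.
After the second batch: Gamma(88 + 211, 48 + 29) = Gamma(299, 77).
Posterior mean = α'/β' = 299/77.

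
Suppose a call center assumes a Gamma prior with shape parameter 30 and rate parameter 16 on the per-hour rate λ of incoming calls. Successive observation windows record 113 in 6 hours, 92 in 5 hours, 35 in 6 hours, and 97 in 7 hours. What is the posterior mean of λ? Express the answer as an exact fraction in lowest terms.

367/40

Total count: 113 + 92 + 35 + 97 = 337.
Total exposure: 6 + 5 + 6 + 7 = 24 hours.
The Gamma prior is conjugate for the Poisson rate, so λ | data ~ Gamma(30+337, 16+24) = Gamma(367, 40).
Posterior mean = α'/β' = 367/40.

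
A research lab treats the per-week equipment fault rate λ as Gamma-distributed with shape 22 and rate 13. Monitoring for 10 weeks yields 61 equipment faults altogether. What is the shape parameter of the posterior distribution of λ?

Total count 61 over total exposure 10 weeks.
Posterior: α' = 22 + 61 = 83, β' = 13 + 10 = 23.

83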